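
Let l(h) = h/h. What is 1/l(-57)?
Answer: 1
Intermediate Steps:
l(h) = 1
1/l(-57) = 1/1 = 1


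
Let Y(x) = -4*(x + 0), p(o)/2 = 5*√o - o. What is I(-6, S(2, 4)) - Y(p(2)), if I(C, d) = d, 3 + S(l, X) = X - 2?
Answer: -17 + 40*√2 ≈ 39.569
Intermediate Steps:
S(l, X) = -5 + X (S(l, X) = -3 + (X - 2) = -3 + (-2 + X) = -5 + X)
p(o) = -2*o + 10*√o (p(o) = 2*(5*√o - o) = 2*(-o + 5*√o) = -2*o + 10*√o)
Y(x) = -4*x
I(-6, S(2, 4)) - Y(p(2)) = (-5 + 4) - (-4)*(-2*2 + 10*√2) = -1 - (-4)*(-4 + 10*√2) = -1 - (16 - 40*√2) = -1 + (-16 + 40*√2) = -17 + 40*√2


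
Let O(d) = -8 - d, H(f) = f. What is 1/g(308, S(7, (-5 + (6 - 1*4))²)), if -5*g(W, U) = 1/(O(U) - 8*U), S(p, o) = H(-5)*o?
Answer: -1985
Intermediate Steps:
S(p, o) = -5*o
g(W, U) = -1/(5*(-8 - 9*U)) (g(W, U) = -1/(5*((-8 - U) - 8*U)) = -1/(5*(-8 - 9*U)))
1/g(308, S(7, (-5 + (6 - 1*4))²)) = 1/(1/(5*(8 + 9*(-5*(-5 + (6 - 1*4))²)))) = 1/(1/(5*(8 + 9*(-5*(-5 + (6 - 4))²)))) = 1/(1/(5*(8 + 9*(-5*(-5 + 2)²)))) = 1/(1/(5*(8 + 9*(-5*(-3)²)))) = 1/(1/(5*(8 + 9*(-5*9)))) = 1/(1/(5*(8 + 9*(-45)))) = 1/(1/(5*(8 - 405))) = 1/((⅕)/(-397)) = 1/((⅕)*(-1/397)) = 1/(-1/1985) = -1985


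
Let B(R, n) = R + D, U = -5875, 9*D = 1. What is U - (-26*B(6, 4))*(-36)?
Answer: -11595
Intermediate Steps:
D = ⅑ (D = (⅑)*1 = ⅑ ≈ 0.11111)
B(R, n) = ⅑ + R (B(R, n) = R + ⅑ = ⅑ + R)
U - (-26*B(6, 4))*(-36) = -5875 - (-26*(⅑ + 6))*(-36) = -5875 - (-26*55/9)*(-36) = -5875 - (-1430)*(-36)/9 = -5875 - 1*5720 = -5875 - 5720 = -11595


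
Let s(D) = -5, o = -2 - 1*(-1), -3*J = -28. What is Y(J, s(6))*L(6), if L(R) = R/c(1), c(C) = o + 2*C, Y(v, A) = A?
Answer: -30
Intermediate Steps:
J = 28/3 (J = -⅓*(-28) = 28/3 ≈ 9.3333)
o = -1 (o = -2 + 1 = -1)
c(C) = -1 + 2*C
L(R) = R (L(R) = R/(-1 + 2*1) = R/(-1 + 2) = R/1 = R*1 = R)
Y(J, s(6))*L(6) = -5*6 = -30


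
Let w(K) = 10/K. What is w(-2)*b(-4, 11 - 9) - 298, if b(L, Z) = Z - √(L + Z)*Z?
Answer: -308 + 10*I*√2 ≈ -308.0 + 14.142*I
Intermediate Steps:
b(L, Z) = Z - Z*√(L + Z)
w(-2)*b(-4, 11 - 9) - 298 = (10/(-2))*((11 - 9)*(1 - √(-4 + (11 - 9)))) - 298 = (10*(-½))*(2*(1 - √(-4 + 2))) - 298 = -10*(1 - √(-2)) - 298 = -10*(1 - I*√2) - 298 = -5*(2 - 2*I*√2) - 298 = (-10 + 10*I*√2) - 298 = -308 + 10*I*√2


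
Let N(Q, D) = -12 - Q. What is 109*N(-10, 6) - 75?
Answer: -293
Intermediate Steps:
109*N(-10, 6) - 75 = 109*(-12 - 1*(-10)) - 75 = 109*(-12 + 10) - 75 = 109*(-2) - 75 = -218 - 75 = -293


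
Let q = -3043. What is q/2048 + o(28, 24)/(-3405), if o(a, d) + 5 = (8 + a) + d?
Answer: -2094811/1394688 ≈ -1.5020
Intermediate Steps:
o(a, d) = 3 + a + d (o(a, d) = -5 + ((8 + a) + d) = -5 + (8 + a + d) = 3 + a + d)
q/2048 + o(28, 24)/(-3405) = -3043/2048 + (3 + 28 + 24)/(-3405) = -3043*1/2048 + 55*(-1/3405) = -3043/2048 - 11/681 = -2094811/1394688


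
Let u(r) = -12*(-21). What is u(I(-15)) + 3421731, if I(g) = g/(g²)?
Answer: 3421983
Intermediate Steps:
I(g) = 1/g (I(g) = g/g² = 1/g)
u(r) = 252
u(I(-15)) + 3421731 = 252 + 3421731 = 3421983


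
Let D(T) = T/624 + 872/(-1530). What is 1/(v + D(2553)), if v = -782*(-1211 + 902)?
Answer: 159120/38449998887 ≈ 4.1384e-6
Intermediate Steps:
D(T) = -436/765 + T/624 (D(T) = T*(1/624) + 872*(-1/1530) = T/624 - 436/765 = -436/765 + T/624)
v = 241638 (v = -782*(-309) = 241638)
1/(v + D(2553)) = 1/(241638 + (-436/765 + (1/624)*2553)) = 1/(241638 + (-436/765 + 851/208)) = 1/(241638 + 560327/159120) = 1/(38449998887/159120) = 159120/38449998887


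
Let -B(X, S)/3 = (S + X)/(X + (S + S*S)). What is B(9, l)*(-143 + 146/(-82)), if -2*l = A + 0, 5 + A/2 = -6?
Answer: 118720/1927 ≈ 61.609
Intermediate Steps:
A = -22 (A = -10 + 2*(-6) = -10 - 12 = -22)
l = 11 (l = -(-22 + 0)/2 = -½*(-22) = 11)
B(X, S) = -3*(S + X)/(S + X + S²) (B(X, S) = -3*(S + X)/(X + (S + S*S)) = -3*(S + X)/(X + (S + S²)) = -3*(S + X)/(S + X + S²))
B(9, l)*(-143 + 146/(-82)) = (3*(-1*11 - 1*9)/(11 + 9 + 11²))*(-143 + 146/(-82)) = (3*(-11 - 9)/(11 + 9 + 121))*(-143 + 146*(-1/82)) = (3*(-20)/141)*(-143 - 73/41) = (3*(1/141)*(-20))*(-5936/41) = -20/47*(-5936/41) = 118720/1927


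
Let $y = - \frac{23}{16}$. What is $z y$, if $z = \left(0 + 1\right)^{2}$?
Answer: $- \frac{23}{16} \approx -1.4375$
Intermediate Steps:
$y = - \frac{23}{16}$ ($y = \left(-23\right) \frac{1}{16} = - \frac{23}{16} \approx -1.4375$)
$z = 1$ ($z = 1^{2} = 1$)
$z y = 1 \left(- \frac{23}{16}\right) = - \frac{23}{16}$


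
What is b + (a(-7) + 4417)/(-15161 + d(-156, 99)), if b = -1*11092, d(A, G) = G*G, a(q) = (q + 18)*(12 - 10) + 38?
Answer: -59457597/5360 ≈ -11093.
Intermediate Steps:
a(q) = 74 + 2*q (a(q) = (18 + q)*2 + 38 = (36 + 2*q) + 38 = 74 + 2*q)
d(A, G) = G²
b = -11092
b + (a(-7) + 4417)/(-15161 + d(-156, 99)) = -11092 + ((74 + 2*(-7)) + 4417)/(-15161 + 99²) = -11092 + ((74 - 14) + 4417)/(-15161 + 9801) = -11092 + (60 + 4417)/(-5360) = -11092 + 4477*(-1/5360) = -11092 - 4477/5360 = -59457597/5360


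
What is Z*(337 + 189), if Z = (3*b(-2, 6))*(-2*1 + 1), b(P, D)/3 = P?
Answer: 9468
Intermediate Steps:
b(P, D) = 3*P
Z = 18 (Z = (3*(3*(-2)))*(-2*1 + 1) = (3*(-6))*(-2 + 1) = -18*(-1) = 18)
Z*(337 + 189) = 18*(337 + 189) = 18*526 = 9468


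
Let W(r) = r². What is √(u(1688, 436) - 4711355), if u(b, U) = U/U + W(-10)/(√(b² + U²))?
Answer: √(-6800688966528346 + 189965*√189965)/37993 ≈ 2170.6*I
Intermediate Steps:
u(b, U) = 1 + 100/√(U² + b²) (u(b, U) = U/U + (-10)²/(√(b² + U²)) = 1 + 100/(√(U² + b²)) = 1 + 100/√(U² + b²))
√(u(1688, 436) - 4711355) = √((1 + 100/√(436² + 1688²)) - 4711355) = √((1 + 100/√(190096 + 2849344)) - 4711355) = √((1 + 100/√3039440) - 4711355) = √((1 + 100*(√189965/759860)) - 4711355) = √((1 + 5*√189965/37993) - 4711355) = √(-4711354 + 5*√189965/37993)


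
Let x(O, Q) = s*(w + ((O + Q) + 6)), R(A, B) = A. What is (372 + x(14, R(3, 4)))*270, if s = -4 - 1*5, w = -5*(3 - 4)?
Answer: 32400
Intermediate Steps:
w = 5 (w = -5*(-1) = 5)
s = -9 (s = -4 - 5 = -9)
x(O, Q) = -99 - 9*O - 9*Q (x(O, Q) = -9*(5 + ((O + Q) + 6)) = -9*(5 + (6 + O + Q)) = -9*(11 + O + Q) = -99 - 9*O - 9*Q)
(372 + x(14, R(3, 4)))*270 = (372 + (-99 - 9*14 - 9*3))*270 = (372 + (-99 - 126 - 27))*270 = (372 - 252)*270 = 120*270 = 32400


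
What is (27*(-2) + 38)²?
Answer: 256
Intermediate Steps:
(27*(-2) + 38)² = (-54 + 38)² = (-16)² = 256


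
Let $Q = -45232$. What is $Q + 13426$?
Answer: $-31806$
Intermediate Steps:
$Q + 13426 = -45232 + 13426 = -31806$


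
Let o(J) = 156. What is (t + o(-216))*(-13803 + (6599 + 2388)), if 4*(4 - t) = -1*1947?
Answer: -3114748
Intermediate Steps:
t = 1963/4 (t = 4 - (-1)*1947/4 = 4 - 1/4*(-1947) = 4 + 1947/4 = 1963/4 ≈ 490.75)
(t + o(-216))*(-13803 + (6599 + 2388)) = (1963/4 + 156)*(-13803 + (6599 + 2388)) = 2587*(-13803 + 8987)/4 = (2587/4)*(-4816) = -3114748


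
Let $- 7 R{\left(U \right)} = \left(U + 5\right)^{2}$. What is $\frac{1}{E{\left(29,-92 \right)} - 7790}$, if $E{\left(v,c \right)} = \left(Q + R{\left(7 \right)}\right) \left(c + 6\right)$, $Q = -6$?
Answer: $- \frac{7}{38534} \approx -0.00018166$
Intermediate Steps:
$R{\left(U \right)} = - \frac{\left(5 + U\right)^{2}}{7}$ ($R{\left(U \right)} = - \frac{\left(U + 5\right)^{2}}{7} = - \frac{\left(5 + U\right)^{2}}{7}$)
$E{\left(v,c \right)} = - \frac{1116}{7} - \frac{186 c}{7}$ ($E{\left(v,c \right)} = \left(-6 - \frac{\left(5 + 7\right)^{2}}{7}\right) \left(c + 6\right) = \left(-6 - \frac{12^{2}}{7}\right) \left(6 + c\right) = \left(-6 - \frac{144}{7}\right) \left(6 + c\right) = - \frac{186 \left(6 + c\right)}{7} = - \frac{1116}{7} - \frac{186 c}{7}$)
$\frac{1}{E{\left(29,-92 \right)} - 7790} = \frac{1}{\left(- \frac{1116}{7} - - \frac{17112}{7}\right) - 7790} = \frac{1}{\left(- \frac{1116}{7} + \frac{17112}{7}\right) - 7790} = \frac{1}{\frac{15996}{7} - 7790} = \frac{1}{- \frac{38534}{7}} = - \frac{7}{38534}$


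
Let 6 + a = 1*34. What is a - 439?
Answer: -411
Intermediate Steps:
a = 28 (a = -6 + 1*34 = -6 + 34 = 28)
a - 439 = 28 - 439 = -411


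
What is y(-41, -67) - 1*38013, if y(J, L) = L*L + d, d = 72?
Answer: -33452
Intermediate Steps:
y(J, L) = 72 + L² (y(J, L) = L*L + 72 = L² + 72 = 72 + L²)
y(-41, -67) - 1*38013 = (72 + (-67)²) - 1*38013 = (72 + 4489) - 38013 = 4561 - 38013 = -33452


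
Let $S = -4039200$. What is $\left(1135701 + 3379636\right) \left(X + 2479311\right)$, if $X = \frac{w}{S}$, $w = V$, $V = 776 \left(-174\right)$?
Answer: $\frac{942052925601352031}{84150} \approx 1.1195 \cdot 10^{13}$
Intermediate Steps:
$V = -135024$
$w = -135024$
$X = \frac{2813}{84150}$ ($X = - \frac{135024}{-4039200} = \left(-135024\right) \left(- \frac{1}{4039200}\right) = \frac{2813}{84150} \approx 0.033428$)
$\left(1135701 + 3379636\right) \left(X + 2479311\right) = \left(1135701 + 3379636\right) \left(\frac{2813}{84150} + 2479311\right) = 4515337 \cdot \frac{208634023463}{84150} = \frac{942052925601352031}{84150}$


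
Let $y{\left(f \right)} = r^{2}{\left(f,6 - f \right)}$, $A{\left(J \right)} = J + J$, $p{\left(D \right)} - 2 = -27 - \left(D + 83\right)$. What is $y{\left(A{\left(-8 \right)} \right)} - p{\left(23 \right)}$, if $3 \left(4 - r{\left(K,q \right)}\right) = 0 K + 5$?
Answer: $\frac{1228}{9} \approx 136.44$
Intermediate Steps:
$r{\left(K,q \right)} = \frac{7}{3}$ ($r{\left(K,q \right)} = 4 - \frac{0 K + 5}{3} = 4 - \frac{0 + 5}{3} = 4 - \frac{5}{3} = \frac{7}{3}$)
$p{\left(D \right)} = -108 - D$ ($p{\left(D \right)} = 2 - \left(110 + D\right) = -108 - D$)
$A{\left(J \right)} = 2 J$
$y{\left(f \right)} = \frac{49}{9}$ ($y{\left(f \right)} = \left(\frac{7}{3}\right)^{2} = \frac{49}{9}$)
$y{\left(A{\left(-8 \right)} \right)} - p{\left(23 \right)} = \frac{49}{9} - \left(-108 - 23\right) = \frac{49}{9} - -131 = \frac{49}{9} + 131 = \frac{1228}{9}$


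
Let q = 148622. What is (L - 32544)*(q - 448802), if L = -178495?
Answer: 63349687020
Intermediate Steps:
(L - 32544)*(q - 448802) = (-178495 - 32544)*(148622 - 448802) = -211039*(-300180) = 63349687020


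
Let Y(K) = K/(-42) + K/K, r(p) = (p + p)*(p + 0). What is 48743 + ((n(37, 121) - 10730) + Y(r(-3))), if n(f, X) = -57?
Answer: 265696/7 ≈ 37957.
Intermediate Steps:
r(p) = 2*p**2 (r(p) = (2*p)*p = 2*p**2)
Y(K) = 1 - K/42 (Y(K) = K*(-1/42) + 1 = -K/42 + 1 = 1 - K/42)
48743 + ((n(37, 121) - 10730) + Y(r(-3))) = 48743 + ((-57 - 10730) + (1 - (-3)**2/21)) = 48743 + (-10787 + (1 - 9/21)) = 48743 + (-10787 + (1 - 1/42*18)) = 48743 + (-10787 + (1 - 3/7)) = 48743 + (-10787 + 4/7) = 48743 - 75505/7 = 265696/7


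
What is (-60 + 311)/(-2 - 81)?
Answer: -251/83 ≈ -3.0241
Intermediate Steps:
(-60 + 311)/(-2 - 81) = 251/(-83) = 251*(-1/83) = -251/83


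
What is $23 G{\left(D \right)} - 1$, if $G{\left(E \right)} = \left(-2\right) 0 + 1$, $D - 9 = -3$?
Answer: $22$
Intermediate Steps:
$D = 6$ ($D = 9 - 3 = 6$)
$G{\left(E \right)} = 1$ ($G{\left(E \right)} = 0 + 1 = 1$)
$23 G{\left(D \right)} - 1 = 23 \cdot 1 - 1 = 23 - 1 = 22$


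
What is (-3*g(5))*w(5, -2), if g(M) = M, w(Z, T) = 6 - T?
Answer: -120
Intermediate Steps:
(-3*g(5))*w(5, -2) = (-3*5)*(6 - 1*(-2)) = -15*(6 + 2) = -15*8 = -120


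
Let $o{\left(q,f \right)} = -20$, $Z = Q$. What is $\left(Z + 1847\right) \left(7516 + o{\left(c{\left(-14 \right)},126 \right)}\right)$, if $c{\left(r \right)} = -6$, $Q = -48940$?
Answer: $-353009128$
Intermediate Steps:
$Z = -48940$
$\left(Z + 1847\right) \left(7516 + o{\left(c{\left(-14 \right)},126 \right)}\right) = \left(-48940 + 1847\right) \left(7516 - 20\right) = \left(-47093\right) 7496 = -353009128$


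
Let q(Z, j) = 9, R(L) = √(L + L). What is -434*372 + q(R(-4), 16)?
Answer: -161439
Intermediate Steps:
R(L) = √2*√L (R(L) = √(2*L) = √2*√L)
-434*372 + q(R(-4), 16) = -434*372 + 9 = -161448 + 9 = -161439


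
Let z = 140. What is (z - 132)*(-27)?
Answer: -216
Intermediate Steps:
(z - 132)*(-27) = (140 - 132)*(-27) = 8*(-27) = -216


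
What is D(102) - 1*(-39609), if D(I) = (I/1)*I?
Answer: 50013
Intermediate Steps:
D(I) = I² (D(I) = (I*1)*I = I*I = I²)
D(102) - 1*(-39609) = 102² - 1*(-39609) = 10404 + 39609 = 50013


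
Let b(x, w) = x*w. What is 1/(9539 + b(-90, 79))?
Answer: 1/2429 ≈ 0.00041169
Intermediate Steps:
b(x, w) = w*x
1/(9539 + b(-90, 79)) = 1/(9539 + 79*(-90)) = 1/(9539 - 7110) = 1/2429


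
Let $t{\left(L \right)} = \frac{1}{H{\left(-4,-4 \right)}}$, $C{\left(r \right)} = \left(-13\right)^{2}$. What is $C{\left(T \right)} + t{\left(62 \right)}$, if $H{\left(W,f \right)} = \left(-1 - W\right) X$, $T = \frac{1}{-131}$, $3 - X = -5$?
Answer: $\frac{4057}{24} \approx 169.04$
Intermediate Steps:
$X = 8$ ($X = 3 - -5 = 3 + 5 = 8$)
$T = - \frac{1}{131} \approx -0.0076336$
$H{\left(W,f \right)} = -8 - 8 W$ ($H{\left(W,f \right)} = \left(-1 - W\right) 8 = -8 - 8 W$)
$C{\left(r \right)} = 169$
$t{\left(L \right)} = \frac{1}{24}$ ($t{\left(L \right)} = \frac{1}{-8 - -32} = \frac{1}{-8 + 32} = \frac{1}{24}$)
$C{\left(T \right)} + t{\left(62 \right)} = 169 + \frac{1}{24} = \frac{4057}{24}$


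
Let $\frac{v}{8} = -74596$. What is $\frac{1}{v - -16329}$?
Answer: $- \frac{1}{580439} \approx -1.7228 \cdot 10^{-6}$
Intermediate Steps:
$v = -596768$ ($v = 8 \left(-74596\right) = -596768$)
$\frac{1}{v - -16329} = \frac{1}{-596768 - -16329} = \frac{1}{-596768 + \left(-5036 + 21365\right)} = \frac{1}{-596768 + 16329} = \frac{1}{-580439} = - \frac{1}{580439}$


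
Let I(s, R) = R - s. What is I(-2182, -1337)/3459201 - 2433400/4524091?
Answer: -8413796856505/15649740111291 ≈ -0.53763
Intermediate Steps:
I(-2182, -1337)/3459201 - 2433400/4524091 = (-1337 - 1*(-2182))/3459201 - 2433400/4524091 = (-1337 + 2182)*(1/3459201) - 2433400*1/4524091 = 845*(1/3459201) - 2433400/4524091 = 845/3459201 - 2433400/4524091 = -8413796856505/15649740111291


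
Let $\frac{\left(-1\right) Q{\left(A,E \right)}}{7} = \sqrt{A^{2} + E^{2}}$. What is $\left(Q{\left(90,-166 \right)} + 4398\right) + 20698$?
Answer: $25096 - 14 \sqrt{8914} \approx 23774.0$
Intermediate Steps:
$Q{\left(A,E \right)} = - 7 \sqrt{A^{2} + E^{2}}$
$\left(Q{\left(90,-166 \right)} + 4398\right) + 20698 = \left(- 7 \sqrt{90^{2} + \left(-166\right)^{2}} + 4398\right) + 20698 = \left(- 7 \sqrt{8100 + 27556} + 4398\right) + 20698 = \left(- 7 \sqrt{35656} + 4398\right) + 20698 = \left(- 7 \cdot 2 \sqrt{8914} + 4398\right) + 20698 = \left(- 14 \sqrt{8914} + 4398\right) + 20698 = \left(4398 - 14 \sqrt{8914}\right) + 20698 = 25096 - 14 \sqrt{8914}$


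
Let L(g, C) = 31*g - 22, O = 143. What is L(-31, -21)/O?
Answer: -983/143 ≈ -6.8741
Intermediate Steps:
L(g, C) = -22 + 31*g
L(-31, -21)/O = (-22 + 31*(-31))/143 = (-22 - 961)*(1/143) = -983*1/143 = -983/143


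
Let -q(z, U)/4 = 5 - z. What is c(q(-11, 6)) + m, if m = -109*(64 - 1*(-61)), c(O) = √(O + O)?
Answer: -13625 + 8*I*√2 ≈ -13625.0 + 11.314*I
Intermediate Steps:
q(z, U) = -20 + 4*z (q(z, U) = -4*(5 - z) = -20 + 4*z)
c(O) = √2*√O (c(O) = √(2*O) = √2*√O)
m = -13625 (m = -109*(64 + 61) = -109*125 = -13625)
c(q(-11, 6)) + m = √2*√(-20 + 4*(-11)) - 13625 = √2*√(-20 - 44) - 13625 = √2*√(-64) - 13625 = √2*(8*I) - 13625 = 8*I*√2 - 13625 = -13625 + 8*I*√2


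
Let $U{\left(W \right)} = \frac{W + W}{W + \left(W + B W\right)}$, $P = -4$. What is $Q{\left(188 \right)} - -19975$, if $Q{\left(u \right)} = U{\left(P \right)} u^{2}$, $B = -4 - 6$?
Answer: $11139$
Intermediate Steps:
$B = -10$ ($B = -4 - 6 = -10$)
$U{\left(W \right)} = - \frac{1}{4}$ ($U{\left(W \right)} = \frac{W + W}{W + \left(W - 10 W\right)} = \frac{2 W}{W - 9 W} = \frac{2 W}{\left(-8\right) W} = 2 W \left(- \frac{1}{8 W}\right) = - \frac{1}{4}$)
$Q{\left(u \right)} = - \frac{u^{2}}{4}$
$Q{\left(188 \right)} - -19975 = - \frac{188^{2}}{4} - -19975 = \left(- \frac{1}{4}\right) 35344 + 19975 = -8836 + 19975 = 11139$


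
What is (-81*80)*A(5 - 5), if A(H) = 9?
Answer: -58320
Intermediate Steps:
(-81*80)*A(5 - 5) = -81*80*9 = -6480*9 = -58320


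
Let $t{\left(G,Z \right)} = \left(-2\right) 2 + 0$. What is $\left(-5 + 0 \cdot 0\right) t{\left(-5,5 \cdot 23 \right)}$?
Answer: $20$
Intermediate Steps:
$t{\left(G,Z \right)} = -4$ ($t{\left(G,Z \right)} = -4 + 0 = -4$)
$\left(-5 + 0 \cdot 0\right) t{\left(-5,5 \cdot 23 \right)} = \left(-5 + 0 \cdot 0\right) \left(-4\right) = \left(-5 + 0\right) \left(-4\right) = \left(-5\right) \left(-4\right) = 20$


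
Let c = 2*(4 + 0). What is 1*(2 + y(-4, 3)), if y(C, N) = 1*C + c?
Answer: 6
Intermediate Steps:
c = 8 (c = 2*4 = 8)
y(C, N) = 8 + C (y(C, N) = 1*C + 8 = C + 8 = 8 + C)
1*(2 + y(-4, 3)) = 1*(2 + (8 - 4)) = 1*(2 + 4) = 1*6 = 6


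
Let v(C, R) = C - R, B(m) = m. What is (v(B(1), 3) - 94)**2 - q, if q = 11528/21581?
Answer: 198878968/21581 ≈ 9215.5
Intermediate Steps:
q = 11528/21581 (q = 11528*(1/21581) = 11528/21581 ≈ 0.53417)
(v(B(1), 3) - 94)**2 - q = ((1 - 1*3) - 94)**2 - 1*11528/21581 = ((1 - 3) - 94)**2 - 11528/21581 = (-2 - 94)**2 - 11528/21581 = (-96)**2 - 11528/21581 = 9216 - 11528/21581 = 198878968/21581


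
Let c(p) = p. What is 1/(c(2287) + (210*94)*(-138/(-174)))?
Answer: 29/520343 ≈ 5.5732e-5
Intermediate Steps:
1/(c(2287) + (210*94)*(-138/(-174))) = 1/(2287 + (210*94)*(-138/(-174))) = 1/(2287 + 19740*(-138*(-1/174))) = 1/(2287 + 19740*(23/29)) = 1/(2287 + 454020/29) = 1/(520343/29) = 29/520343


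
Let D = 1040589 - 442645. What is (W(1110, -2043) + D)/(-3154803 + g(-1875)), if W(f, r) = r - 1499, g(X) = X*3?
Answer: -99067/526738 ≈ -0.18808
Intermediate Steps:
g(X) = 3*X
W(f, r) = -1499 + r
D = 597944
(W(1110, -2043) + D)/(-3154803 + g(-1875)) = ((-1499 - 2043) + 597944)/(-3154803 + 3*(-1875)) = (-3542 + 597944)/(-3154803 - 5625) = 594402/(-3160428) = 594402*(-1/3160428) = -99067/526738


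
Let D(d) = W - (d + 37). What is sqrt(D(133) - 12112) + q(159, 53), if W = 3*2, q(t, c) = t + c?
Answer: 212 + 6*I*sqrt(341) ≈ 212.0 + 110.8*I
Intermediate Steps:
q(t, c) = c + t
W = 6
D(d) = -31 - d (D(d) = 6 - (d + 37) = 6 - (37 + d) = 6 + (-37 - d) = -31 - d)
sqrt(D(133) - 12112) + q(159, 53) = sqrt((-31 - 1*133) - 12112) + (53 + 159) = sqrt((-31 - 133) - 12112) + 212 = sqrt(-164 - 12112) + 212 = sqrt(-12276) + 212 = 6*I*sqrt(341) + 212 = 212 + 6*I*sqrt(341)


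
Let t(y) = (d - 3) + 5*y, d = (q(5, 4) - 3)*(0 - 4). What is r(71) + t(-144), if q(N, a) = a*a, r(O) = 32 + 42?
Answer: -701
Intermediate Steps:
r(O) = 74
q(N, a) = a²
d = -52 (d = (4² - 3)*(0 - 4) = (16 - 3)*(-4) = 13*(-4) = -52)
t(y) = -55 + 5*y (t(y) = (-52 - 3) + 5*y = -55 + 5*y)
r(71) + t(-144) = 74 + (-55 + 5*(-144)) = 74 + (-55 - 720) = 74 - 775 = -701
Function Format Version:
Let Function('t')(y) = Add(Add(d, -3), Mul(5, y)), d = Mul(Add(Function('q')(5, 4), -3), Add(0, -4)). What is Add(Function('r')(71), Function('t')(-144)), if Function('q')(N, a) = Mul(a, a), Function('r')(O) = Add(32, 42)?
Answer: -701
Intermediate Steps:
Function('r')(O) = 74
Function('q')(N, a) = Pow(a, 2)
d = -52 (d = Mul(Add(Pow(4, 2), -3), Add(0, -4)) = Mul(Add(16, -3), -4) = Mul(13, -4) = -52)
Function('t')(y) = Add(-55, Mul(5, y)) (Function('t')(y) = Add(Add(-52, -3), Mul(5, y)) = Add(-55, Mul(5, y)))
Add(Function('r')(71), Function('t')(-144)) = Add(74, Add(-55, Mul(5, -144))) = Add(74, Add(-55, -720)) = Add(74, -775) = -701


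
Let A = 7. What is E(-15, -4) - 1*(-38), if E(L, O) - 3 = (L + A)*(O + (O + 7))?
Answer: 49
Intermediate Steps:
E(L, O) = 3 + (7 + L)*(7 + 2*O) (E(L, O) = 3 + (L + 7)*(O + (O + 7)) = 3 + (7 + L)*(O + (7 + O)) = 3 + (7 + L)*(7 + 2*O))
E(-15, -4) - 1*(-38) = (52 + 7*(-15) + 14*(-4) + 2*(-15)*(-4)) - 1*(-38) = (52 - 105 - 56 + 120) + 38 = 11 + 38 = 49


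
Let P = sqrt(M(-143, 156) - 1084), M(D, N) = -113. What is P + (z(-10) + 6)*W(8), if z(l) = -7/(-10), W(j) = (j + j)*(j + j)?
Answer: 8576/5 + 3*I*sqrt(133) ≈ 1715.2 + 34.598*I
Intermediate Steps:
W(j) = 4*j**2 (W(j) = (2*j)*(2*j) = 4*j**2)
z(l) = 7/10 (z(l) = -7*(-1/10) = 7/10)
P = 3*I*sqrt(133) (P = sqrt(-113 - 1084) = sqrt(-1197) = 3*I*sqrt(133) ≈ 34.598*I)
P + (z(-10) + 6)*W(8) = 3*I*sqrt(133) + (7/10 + 6)*(4*8**2) = 3*I*sqrt(133) + 67*(4*64)/10 = 3*I*sqrt(133) + (67/10)*256 = 3*I*sqrt(133) + 8576/5 = 8576/5 + 3*I*sqrt(133)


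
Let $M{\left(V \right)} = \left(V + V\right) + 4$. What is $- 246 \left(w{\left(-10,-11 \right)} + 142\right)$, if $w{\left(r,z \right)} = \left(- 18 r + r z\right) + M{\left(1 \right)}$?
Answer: $-107748$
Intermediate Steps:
$M{\left(V \right)} = 4 + 2 V$ ($M{\left(V \right)} = 2 V + 4 = 4 + 2 V$)
$w{\left(r,z \right)} = 6 - 18 r + r z$ ($w{\left(r,z \right)} = \left(- 18 r + r z\right) + \left(4 + 2 \cdot 1\right) = \left(- 18 r + r z\right) + \left(4 + 2\right) = \left(- 18 r + r z\right) + 6 = 6 - 18 r + r z$)
$- 246 \left(w{\left(-10,-11 \right)} + 142\right) = - 246 \left(\left(6 - -180 - -110\right) + 142\right) = - 246 \left(\left(6 + 180 + 110\right) + 142\right) = - 246 \left(296 + 142\right) = \left(-246\right) 438 = -107748$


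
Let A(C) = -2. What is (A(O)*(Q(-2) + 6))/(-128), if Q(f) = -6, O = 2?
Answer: 0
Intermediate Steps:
(A(O)*(Q(-2) + 6))/(-128) = -2*(-6 + 6)/(-128) = -2*0*(-1/128) = 0*(-1/128) = 0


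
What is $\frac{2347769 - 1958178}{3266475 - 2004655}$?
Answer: $\frac{389591}{1261820} \approx 0.30875$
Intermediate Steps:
$\frac{2347769 - 1958178}{3266475 - 2004655} = \frac{389591}{1261820}$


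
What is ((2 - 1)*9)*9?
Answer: 81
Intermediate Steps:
((2 - 1)*9)*9 = (1*9)*9 = 9*9 = 81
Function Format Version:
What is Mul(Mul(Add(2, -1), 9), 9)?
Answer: 81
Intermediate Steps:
Mul(Mul(Add(2, -1), 9), 9) = Mul(Mul(1, 9), 9) = Mul(9, 9) = 81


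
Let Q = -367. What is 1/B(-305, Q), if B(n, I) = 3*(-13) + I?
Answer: -1/406 ≈ -0.0024631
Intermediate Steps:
B(n, I) = -39 + I
1/B(-305, Q) = 1/(-39 - 367) = 1/(-406) = -1/406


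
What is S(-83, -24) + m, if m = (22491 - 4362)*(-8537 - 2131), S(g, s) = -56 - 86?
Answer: -193400314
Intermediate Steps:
S(g, s) = -142
m = -193400172 (m = 18129*(-10668) = -193400172)
S(-83, -24) + m = -142 - 193400172 = -193400314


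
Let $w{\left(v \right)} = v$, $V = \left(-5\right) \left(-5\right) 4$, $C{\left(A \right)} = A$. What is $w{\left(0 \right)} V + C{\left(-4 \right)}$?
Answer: $-4$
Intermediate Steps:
$V = 100$ ($V = 25 \cdot 4 = 100$)
$w{\left(0 \right)} V + C{\left(-4 \right)} = 0 \cdot 100 - 4 = 0 - 4 = -4$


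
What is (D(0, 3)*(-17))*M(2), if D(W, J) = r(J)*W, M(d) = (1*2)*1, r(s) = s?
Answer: 0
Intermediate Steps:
M(d) = 2 (M(d) = 2*1 = 2)
D(W, J) = J*W
(D(0, 3)*(-17))*M(2) = ((3*0)*(-17))*2 = (0*(-17))*2 = 0*2 = 0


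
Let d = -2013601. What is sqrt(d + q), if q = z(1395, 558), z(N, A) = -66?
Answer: I*sqrt(2013667) ≈ 1419.0*I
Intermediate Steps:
q = -66
sqrt(d + q) = sqrt(-2013601 - 66) = sqrt(-2013667) = I*sqrt(2013667)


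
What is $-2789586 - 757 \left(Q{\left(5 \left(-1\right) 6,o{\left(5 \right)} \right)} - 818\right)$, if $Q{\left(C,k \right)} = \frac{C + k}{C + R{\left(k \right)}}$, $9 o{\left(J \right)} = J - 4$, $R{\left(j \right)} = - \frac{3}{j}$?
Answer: $- \frac{1113598313}{513} \approx -2.1708 \cdot 10^{6}$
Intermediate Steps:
$o{\left(J \right)} = - \frac{4}{9} + \frac{J}{9}$ ($o{\left(J \right)} = \frac{J - 4}{9} = \frac{-4 + J}{9} = - \frac{4}{9} + \frac{J}{9}$)
$Q{\left(C,k \right)} = \frac{C + k}{C - \frac{3}{k}}$
$-2789586 - 757 \left(Q{\left(5 \left(-1\right) 6,o{\left(5 \right)} \right)} - 818\right) = -2789586 - 757 \left(\frac{\left(- \frac{4}{9} + \frac{1}{9} \cdot 5\right) \left(5 \left(-1\right) 6 + \left(- \frac{4}{9} + \frac{1}{9} \cdot 5\right)\right)}{-3 + 5 \left(-1\right) 6 \left(- \frac{4}{9} + \frac{1}{9} \cdot 5\right)} - 818\right) = -2789586 - 757 \left(\frac{\left(- \frac{4}{9} + \frac{5}{9}\right) \left(\left(-5\right) 6 + \left(- \frac{4}{9} + \frac{5}{9}\right)\right)}{-3 + \left(-5\right) 6 \left(- \frac{4}{9} + \frac{5}{9}\right)} - 818\right) = -2789586 - 757 \left(\frac{-30 + \frac{1}{9}}{9 \left(-3 - \frac{10}{3}\right)} - 818\right) = -2789586 - 757 \left(\frac{1}{9} \frac{1}{-3 - \frac{10}{3}} \left(- \frac{269}{9}\right) - 818\right) = -2789586 - 757 \left(\frac{1}{9} \frac{1}{- \frac{19}{3}} \left(- \frac{269}{9}\right) - 818\right) = -2789586 - 757 \left(\frac{1}{9} \left(- \frac{3}{19}\right) \left(- \frac{269}{9}\right) - 818\right) = -2789586 - 757 \left(\frac{269}{513} - 818\right) = -2789586 - - \frac{317459305}{513} = -2789586 + \frac{317459305}{513} = - \frac{1113598313}{513}$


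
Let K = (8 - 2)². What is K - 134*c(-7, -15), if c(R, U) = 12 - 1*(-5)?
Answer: -2242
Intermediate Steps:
c(R, U) = 17 (c(R, U) = 12 + 5 = 17)
K = 36 (K = 6² = 36)
K - 134*c(-7, -15) = 36 - 134*17 = 36 - 2278 = -2242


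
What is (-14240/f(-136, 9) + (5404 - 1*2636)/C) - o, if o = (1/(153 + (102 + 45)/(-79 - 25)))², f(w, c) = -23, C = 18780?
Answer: 1108014956630356/1789205084775 ≈ 619.28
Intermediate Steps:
o = 10816/248535225 (o = (1/(153 + 147/(-104)))² = (1/(153 + 147*(-1/104)))² = (1/(153 - 147/104))² = (1/(15765/104))² = (104/15765)² = 10816/248535225 ≈ 4.3519e-5)
(-14240/f(-136, 9) + (5404 - 1*2636)/C) - o = (-14240/(-23) + (5404 - 1*2636)/18780) - 1*10816/248535225 = (-14240*(-1/23) + (5404 - 2636)*(1/18780)) - 10816/248535225 = (14240/23 + 2768*(1/18780)) - 10816/248535225 = (14240/23 + 692/4695) - 10816/248535225 = 66872716/107985 - 10816/248535225 = 1108014956630356/1789205084775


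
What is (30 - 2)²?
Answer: 784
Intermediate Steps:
(30 - 2)² = 28² = 784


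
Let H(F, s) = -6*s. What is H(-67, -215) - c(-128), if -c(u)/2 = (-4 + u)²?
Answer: 36138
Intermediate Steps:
c(u) = -2*(-4 + u)²
H(-67, -215) - c(-128) = -6*(-215) - (-2)*(-4 - 128)² = 1290 - (-2)*(-132)² = 1290 - (-2)*17424 = 1290 - 1*(-34848) = 1290 + 34848 = 36138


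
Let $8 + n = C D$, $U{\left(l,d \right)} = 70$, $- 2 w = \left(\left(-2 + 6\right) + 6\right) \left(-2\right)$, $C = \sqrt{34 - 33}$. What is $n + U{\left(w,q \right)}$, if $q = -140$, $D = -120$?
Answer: $-58$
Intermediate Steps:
$C = 1$ ($C = \sqrt{1} = 1$)
$w = 10$ ($w = - \frac{\left(\left(-2 + 6\right) + 6\right) \left(-2\right)}{2} = - \frac{\left(4 + 6\right) \left(-2\right)}{2} = - \frac{10 \left(-2\right)}{2} = \left(- \frac{1}{2}\right) \left(-20\right) = 10$)
$n = -128$ ($n = -8 + 1 \left(-120\right) = -8 - 120 = -128$)
$n + U{\left(w,q \right)} = -128 + 70 = -58$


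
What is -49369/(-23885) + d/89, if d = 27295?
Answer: 656334916/2125765 ≈ 308.75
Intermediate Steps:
-49369/(-23885) + d/89 = -49369/(-23885) + 27295/89 = -49369*(-1/23885) + 27295*(1/89) = 49369/23885 + 27295/89 = 656334916/2125765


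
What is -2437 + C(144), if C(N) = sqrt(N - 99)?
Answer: -2437 + 3*sqrt(5) ≈ -2430.3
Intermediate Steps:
C(N) = sqrt(-99 + N)
-2437 + C(144) = -2437 + sqrt(-99 + 144) = -2437 + sqrt(45) = -2437 + 3*sqrt(5)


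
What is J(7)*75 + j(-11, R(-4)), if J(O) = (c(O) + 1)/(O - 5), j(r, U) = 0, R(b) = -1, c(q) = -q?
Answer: -225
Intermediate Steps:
J(O) = (1 - O)/(-5 + O) (J(O) = (-O + 1)/(O - 5) = (1 - O)/(-5 + O))
J(7)*75 + j(-11, R(-4)) = ((1 - 1*7)/(-5 + 7))*75 + 0 = ((1 - 7)/2)*75 + 0 = ((½)*(-6))*75 + 0 = -3*75 + 0 = -225 + 0 = -225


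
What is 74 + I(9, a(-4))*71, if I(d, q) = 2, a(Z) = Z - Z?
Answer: 216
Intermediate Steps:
a(Z) = 0
74 + I(9, a(-4))*71 = 74 + 2*71 = 74 + 142 = 216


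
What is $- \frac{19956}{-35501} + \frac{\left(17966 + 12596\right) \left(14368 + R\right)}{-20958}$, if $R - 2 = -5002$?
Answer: $- \frac{725977788212}{53144997} \approx -13660.0$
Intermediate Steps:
$R = -5000$ ($R = 2 - 5002 = -5000$)
$- \frac{19956}{-35501} + \frac{\left(17966 + 12596\right) \left(14368 + R\right)}{-20958} = - \frac{19956}{-35501} + \frac{\left(17966 + 12596\right) \left(14368 - 5000\right)}{-20958} = \left(-19956\right) \left(- \frac{1}{35501}\right) + 30562 \cdot 9368 \left(- \frac{1}{20958}\right) = \frac{19956}{35501} + 286304816 \left(- \frac{1}{20958}\right) = \frac{19956}{35501} - \frac{20450344}{1497} = - \frac{725977788212}{53144997}$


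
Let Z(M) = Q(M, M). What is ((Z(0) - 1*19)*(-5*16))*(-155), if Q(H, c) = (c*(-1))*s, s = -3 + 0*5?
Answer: -235600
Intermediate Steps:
s = -3 (s = -3 + 0 = -3)
Q(H, c) = 3*c (Q(H, c) = (c*(-1))*(-3) = -c*(-3) = 3*c)
Z(M) = 3*M
((Z(0) - 1*19)*(-5*16))*(-155) = ((3*0 - 1*19)*(-5*16))*(-155) = ((0 - 19)*(-80))*(-155) = -19*(-80)*(-155) = 1520*(-155) = -235600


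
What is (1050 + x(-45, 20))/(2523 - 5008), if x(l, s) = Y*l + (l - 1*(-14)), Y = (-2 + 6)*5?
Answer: -17/355 ≈ -0.047887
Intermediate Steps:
Y = 20 (Y = 4*5 = 20)
x(l, s) = 14 + 21*l (x(l, s) = 20*l + (l - 1*(-14)) = 20*l + (l + 14) = 20*l + (14 + l) = 14 + 21*l)
(1050 + x(-45, 20))/(2523 - 5008) = (1050 + (14 + 21*(-45)))/(2523 - 5008) = (1050 + (14 - 945))/(-2485) = (1050 - 931)*(-1/2485) = 119*(-1/2485) = -17/355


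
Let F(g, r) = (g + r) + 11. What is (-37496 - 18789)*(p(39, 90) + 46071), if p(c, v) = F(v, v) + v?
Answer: -2608922320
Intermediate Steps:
F(g, r) = 11 + g + r
p(c, v) = 11 + 3*v (p(c, v) = (11 + v + v) + v = (11 + 2*v) + v = 11 + 3*v)
(-37496 - 18789)*(p(39, 90) + 46071) = (-37496 - 18789)*((11 + 3*90) + 46071) = -56285*((11 + 270) + 46071) = -56285*(281 + 46071) = -56285*46352 = -2608922320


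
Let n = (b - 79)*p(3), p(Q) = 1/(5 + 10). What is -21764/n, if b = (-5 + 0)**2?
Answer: 54410/9 ≈ 6045.6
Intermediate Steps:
b = 25 (b = (-5)**2 = 25)
p(Q) = 1/15
n = -18/5 (n = (25 - 79)*(1/15) = -54*1/15 = -18/5 ≈ -3.6000)
-21764/n = -21764/(-18/5) = -21764*(-5/18) = 54410/9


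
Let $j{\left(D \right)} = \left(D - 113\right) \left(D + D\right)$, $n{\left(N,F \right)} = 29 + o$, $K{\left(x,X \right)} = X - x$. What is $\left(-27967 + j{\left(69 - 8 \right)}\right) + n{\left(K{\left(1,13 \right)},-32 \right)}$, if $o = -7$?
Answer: $-34289$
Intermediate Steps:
$n{\left(N,F \right)} = 22$ ($n{\left(N,F \right)} = 29 - 7 = 22$)
$j{\left(D \right)} = 2 D \left(-113 + D\right)$ ($j{\left(D \right)} = \left(-113 + D\right) 2 D = 2 D \left(-113 + D\right)$)
$\left(-27967 + j{\left(69 - 8 \right)}\right) + n{\left(K{\left(1,13 \right)},-32 \right)} = \left(-27967 + 2 \left(69 - 8\right) \left(-113 + \left(69 - 8\right)\right)\right) + 22 = \left(-27967 + 2 \cdot 61 \left(-113 + 61\right)\right) + 22 = \left(-27967 + 2 \cdot 61 \left(-52\right)\right) + 22 = \left(-27967 - 6344\right) + 22 = -34311 + 22 = -34289$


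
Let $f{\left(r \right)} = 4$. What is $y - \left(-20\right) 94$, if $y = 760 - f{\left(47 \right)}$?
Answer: $2636$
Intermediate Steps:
$y = 756$ ($y = 760 - 4 = 756$)
$y - \left(-20\right) 94 = 756 - \left(-20\right) 94 = 756 - -1880 = 756 + 1880 = 2636$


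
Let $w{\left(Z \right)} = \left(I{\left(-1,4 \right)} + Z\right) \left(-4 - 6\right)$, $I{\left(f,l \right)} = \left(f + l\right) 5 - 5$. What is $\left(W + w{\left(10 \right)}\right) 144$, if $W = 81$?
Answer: $-17136$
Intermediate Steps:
$I{\left(f,l \right)} = -5 + 5 f + 5 l$ ($I{\left(f,l \right)} = \left(5 f + 5 l\right) - 5 = -5 + 5 f + 5 l$)
$w{\left(Z \right)} = -100 - 10 Z$ ($w{\left(Z \right)} = \left(\left(-5 + 5 \left(-1\right) + 5 \cdot 4\right) + Z\right) \left(-4 - 6\right) = \left(\left(-5 - 5 + 20\right) + Z\right) \left(-10\right) = \left(10 + Z\right) \left(-10\right) = -100 - 10 Z$)
$\left(W + w{\left(10 \right)}\right) 144 = \left(81 - 200\right) 144 = \left(-119\right) 144 = -17136$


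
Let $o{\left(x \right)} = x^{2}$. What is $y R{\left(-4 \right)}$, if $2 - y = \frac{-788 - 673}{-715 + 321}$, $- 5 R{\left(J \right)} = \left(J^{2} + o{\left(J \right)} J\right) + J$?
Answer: $- \frac{17498}{985} \approx -17.764$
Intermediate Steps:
$R{\left(J \right)} = - \frac{J}{5} - \frac{J^{2}}{5} - \frac{J^{3}}{5}$ ($R{\left(J \right)} = - \frac{\left(J^{2} + J^{2} J\right) + J}{5} = - \frac{\left(J^{2} + J^{3}\right) + J}{5} = - \frac{J + J^{2} + J^{3}}{5} = - \frac{J}{5} - \frac{J^{2}}{5} - \frac{J^{3}}{5}$)
$y = - \frac{673}{394}$ ($y = 2 - \frac{-788 - 673}{-715 + 321} = 2 - - \frac{1461}{-394} = 2 - \left(-1461\right) \left(- \frac{1}{394}\right) = 2 - \frac{1461}{394} = - \frac{673}{394} \approx -1.7081$)
$y R{\left(-4 \right)} = - \frac{673 \left(\left(- \frac{1}{5}\right) \left(-4\right) \left(1 - 4 + \left(-4\right)^{2}\right)\right)}{394} = - \frac{673 \left(\left(- \frac{1}{5}\right) \left(-4\right) \left(1 - 4 + 16\right)\right)}{394} = - \frac{673 \left(\left(- \frac{1}{5}\right) \left(-4\right) 13\right)}{394} = \left(- \frac{673}{394}\right) \frac{52}{5} = - \frac{17498}{985}$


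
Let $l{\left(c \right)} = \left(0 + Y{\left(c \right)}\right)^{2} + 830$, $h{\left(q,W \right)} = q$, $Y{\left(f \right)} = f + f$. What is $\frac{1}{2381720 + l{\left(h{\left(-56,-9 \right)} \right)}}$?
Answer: $\frac{1}{2395094} \approx 4.1752 \cdot 10^{-7}$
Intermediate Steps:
$Y{\left(f \right)} = 2 f$
$l{\left(c \right)} = 830 + 4 c^{2}$ ($l{\left(c \right)} = \left(0 + 2 c\right)^{2} + 830 = \left(2 c\right)^{2} + 830 = 4 c^{2} + 830 = 830 + 4 c^{2}$)
$\frac{1}{2381720 + l{\left(h{\left(-56,-9 \right)} \right)}} = \frac{1}{2381720 + \left(830 + 4 \left(-56\right)^{2}\right)} = \frac{1}{2381720 + \left(830 + 4 \cdot 3136\right)} = \frac{1}{2381720 + \left(830 + 12544\right)} = \frac{1}{2381720 + 13374} = \frac{1}{2395094}$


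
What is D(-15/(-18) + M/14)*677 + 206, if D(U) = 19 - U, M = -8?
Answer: 541451/42 ≈ 12892.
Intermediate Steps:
D(-15/(-18) + M/14)*677 + 206 = (19 - (-15/(-18) - 8/14))*677 + 206 = (19 - (-15*(-1/18) - 8*1/14))*677 + 206 = (19 - (⅚ - 4/7))*677 + 206 = (19 - 1*11/42)*677 + 206 = (19 - 11/42)*677 + 206 = (787/42)*677 + 206 = 532799/42 + 206 = 541451/42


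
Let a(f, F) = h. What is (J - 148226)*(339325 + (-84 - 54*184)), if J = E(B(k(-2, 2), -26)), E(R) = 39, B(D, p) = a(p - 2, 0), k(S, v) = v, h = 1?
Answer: -48798720035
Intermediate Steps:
a(f, F) = 1
B(D, p) = 1
J = 39
(J - 148226)*(339325 + (-84 - 54*184)) = (39 - 148226)*(339325 + (-84 - 54*184)) = -148187*(339325 + (-84 - 9936)) = -148187*(339325 - 10020) = -148187*329305 = -48798720035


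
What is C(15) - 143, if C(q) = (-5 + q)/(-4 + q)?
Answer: -1563/11 ≈ -142.09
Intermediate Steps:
C(q) = (-5 + q)/(-4 + q)
C(15) - 143 = (-5 + 15)/(-4 + 15) - 143 = 10/11 - 143 = -1563/11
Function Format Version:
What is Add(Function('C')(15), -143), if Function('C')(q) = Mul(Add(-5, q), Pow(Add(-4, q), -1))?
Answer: Rational(-1563, 11) ≈ -142.09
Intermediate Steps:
Function('C')(q) = Mul(Pow(Add(-4, q), -1), Add(-5, q))
Add(Function('C')(15), -143) = Add(Mul(Pow(Add(-4, 15), -1), Add(-5, 15)), -143) = Add(Mul(Pow(11, -1), 10), -143) = Add(Mul(Rational(1, 11), 10), -143) = Add(Rational(10, 11), -143) = Rational(-1563, 11)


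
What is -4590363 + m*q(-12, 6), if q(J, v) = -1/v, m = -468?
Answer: -4590285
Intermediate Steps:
-4590363 + m*q(-12, 6) = -4590363 - (-468)/6 = -4590363 - 468*(-⅙) = -4590363 + 78 = -4590285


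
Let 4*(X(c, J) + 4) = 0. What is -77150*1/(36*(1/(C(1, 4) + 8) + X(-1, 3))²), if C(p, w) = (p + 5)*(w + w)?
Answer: -60485600/447561 ≈ -135.15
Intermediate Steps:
X(c, J) = -4 (X(c, J) = -4 + (¼)*0 = -4 + 0 = -4)
C(p, w) = 2*w*(5 + p) (C(p, w) = (5 + p)*(2*w) = 2*w*(5 + p))
-77150*1/(36*(1/(C(1, 4) + 8) + X(-1, 3))²) = -77150*1/(36*(1/(2*4*(5 + 1) + 8) - 4)²) = -77150*1/(36*(1/(2*4*6 + 8) - 4)²) = -77150*1/(36*(1/(48 + 8) - 4)²) = -77150*1/(36*(1/56 - 4)²) = -77150/((-6*(-223/56))²) = -77150/((669/28)²) = -77150/447561/784 = -77150*784/447561 = -60485600/447561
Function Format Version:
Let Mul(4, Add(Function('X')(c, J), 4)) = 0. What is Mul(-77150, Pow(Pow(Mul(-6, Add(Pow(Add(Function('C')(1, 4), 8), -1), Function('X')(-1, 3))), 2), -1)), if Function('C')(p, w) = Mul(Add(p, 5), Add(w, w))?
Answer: Rational(-60485600, 447561) ≈ -135.15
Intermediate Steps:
Function('X')(c, J) = -4 (Function('X')(c, J) = Add(-4, Mul(Rational(1, 4), 0)) = Add(-4, 0) = -4)
Function('C')(p, w) = Mul(2, w, Add(5, p)) (Function('C')(p, w) = Mul(Add(5, p), Mul(2, w)) = Mul(2, w, Add(5, p)))
Mul(-77150, Pow(Pow(Mul(-6, Add(Pow(Add(Function('C')(1, 4), 8), -1), Function('X')(-1, 3))), 2), -1)) = Mul(-77150, Pow(Pow(Mul(-6, Add(Pow(Add(Mul(2, 4, Add(5, 1)), 8), -1), -4)), 2), -1)) = Mul(-77150, Pow(Pow(Mul(-6, Add(Pow(Add(Mul(2, 4, 6), 8), -1), -4)), 2), -1)) = Mul(-77150, Pow(Pow(Mul(-6, Add(Pow(Add(48, 8), -1), -4)), 2), -1)) = Mul(-77150, Pow(Pow(Mul(-6, Add(Pow(56, -1), -4)), 2), -1)) = Mul(-77150, Pow(Pow(Mul(-6, Add(Rational(1, 56), -4)), 2), -1)) = Mul(-77150, Pow(Pow(Mul(-6, Rational(-223, 56)), 2), -1)) = Mul(-77150, Pow(Pow(Rational(669, 28), 2), -1)) = Mul(-77150, Pow(Rational(447561, 784), -1)) = Mul(-77150, Rational(784, 447561)) = Rational(-60485600, 447561)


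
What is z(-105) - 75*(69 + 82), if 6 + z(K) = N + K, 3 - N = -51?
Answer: -11382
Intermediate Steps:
N = 54 (N = 3 - 1*(-51) = 3 + 51 = 54)
z(K) = 48 + K (z(K) = -6 + (54 + K) = 48 + K)
z(-105) - 75*(69 + 82) = (48 - 105) - 75*(69 + 82) = -57 - 75*151 = -57 - 11325 = -11382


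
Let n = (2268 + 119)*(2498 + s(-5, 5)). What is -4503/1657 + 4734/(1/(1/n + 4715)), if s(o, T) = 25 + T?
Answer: 111591701402309175/4999447376 ≈ 2.2321e+7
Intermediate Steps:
n = 6034336 (n = (2268 + 119)*(2498 + (25 + 5)) = 2387*(2498 + 30) = 2387*2528 = 6034336)
-4503/1657 + 4734/(1/(1/n + 4715)) = -4503/1657 + 4734/(1/(1/6034336 + 4715)) = -4503*1/1657 + 4734/(1/(1/6034336 + 4715)) = -4503/1657 + 4734/(1/(28451894241/6034336)) = -4503/1657 + 4734/(6034336/28451894241) = -4503/1657 + 4734*(28451894241/6034336) = -4503/1657 + 67345633668447/3017168 = 111591701402309175/4999447376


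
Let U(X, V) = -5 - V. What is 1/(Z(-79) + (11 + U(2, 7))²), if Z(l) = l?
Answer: -1/78 ≈ -0.012821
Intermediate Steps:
1/(Z(-79) + (11 + U(2, 7))²) = 1/(-79 + (11 + (-5 - 1*7))²) = 1/(-79 + (11 + (-5 - 7))²) = 1/(-79 + (11 - 12)²) = 1/(-79 + (-1)²) = 1/(-79 + 1) = 1/(-78) = -1/78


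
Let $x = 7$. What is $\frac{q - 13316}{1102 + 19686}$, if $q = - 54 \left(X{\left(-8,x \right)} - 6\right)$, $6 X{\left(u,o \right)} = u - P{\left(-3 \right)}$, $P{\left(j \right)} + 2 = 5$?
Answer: $- \frac{12893}{20788} \approx -0.62021$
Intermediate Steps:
$P{\left(j \right)} = 3$ ($P{\left(j \right)} = -2 + 5 = 3$)
$X{\left(u,o \right)} = - \frac{1}{2} + \frac{u}{6}$ ($X{\left(u,o \right)} = \frac{u - 3}{6} = \frac{-3 + u}{6} = - \frac{1}{2} + \frac{u}{6}$)
$q = 423$ ($q = - 54 \left(\left(- \frac{1}{2} + \frac{1}{6} \left(-8\right)\right) - 6\right) = - 54 \left(\left(- \frac{1}{2} - \frac{4}{3}\right) - 6\right) = - 54 \left(- \frac{11}{6} - 6\right) = \left(-54\right) \left(- \frac{47}{6}\right) = 423$)
$\frac{q - 13316}{1102 + 19686} = \frac{423 - 13316}{1102 + 19686} = - \frac{12893}{20788}$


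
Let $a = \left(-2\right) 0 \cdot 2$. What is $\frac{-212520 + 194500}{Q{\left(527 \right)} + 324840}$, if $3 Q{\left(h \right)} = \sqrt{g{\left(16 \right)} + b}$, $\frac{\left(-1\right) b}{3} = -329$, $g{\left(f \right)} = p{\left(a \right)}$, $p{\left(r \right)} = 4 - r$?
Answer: $- \frac{52682551200}{949689229409} + \frac{54060 \sqrt{991}}{949689229409} \approx -0.055472$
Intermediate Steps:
$a = 0$ ($a = 0 \cdot 2 = 0$)
$g{\left(f \right)} = 4$ ($g{\left(f \right)} = 4 - 0 = 4 + 0 = 4$)
$b = 987$ ($b = \left(-3\right) \left(-329\right) = 987$)
$Q{\left(h \right)} = \frac{\sqrt{991}}{3}$ ($Q{\left(h \right)} = \frac{\sqrt{4 + 987}}{3} = \frac{\sqrt{991}}{3}$)
$\frac{-212520 + 194500}{Q{\left(527 \right)} + 324840} = \frac{-212520 + 194500}{\frac{\sqrt{991}}{3} + 324840} = - \frac{18020}{324840 + \frac{\sqrt{991}}{3}}$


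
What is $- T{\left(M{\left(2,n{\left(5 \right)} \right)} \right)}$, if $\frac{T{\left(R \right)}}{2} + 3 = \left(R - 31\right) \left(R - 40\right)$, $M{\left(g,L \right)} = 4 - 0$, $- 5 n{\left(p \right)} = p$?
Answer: $-1938$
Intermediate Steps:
$n{\left(p \right)} = - \frac{p}{5}$
$M{\left(g,L \right)} = 4$ ($M{\left(g,L \right)} = 4 + 0 = 4$)
$T{\left(R \right)} = -6 + 2 \left(-40 + R\right) \left(-31 + R\right)$ ($T{\left(R \right)} = -6 + 2 \left(R - 31\right) \left(R - 40\right) = -6 + 2 \left(-31 + R\right) \left(-40 + R\right) = -6 + 2 \left(-40 + R\right) \left(-31 + R\right)$)
$- T{\left(M{\left(2,n{\left(5 \right)} \right)} \right)} = - (2474 - 568 + 2 \cdot 4^{2}) = - (2474 - 568 + 2 \cdot 16) = - (2474 - 568 + 32) = \left(-1\right) 1938 = -1938$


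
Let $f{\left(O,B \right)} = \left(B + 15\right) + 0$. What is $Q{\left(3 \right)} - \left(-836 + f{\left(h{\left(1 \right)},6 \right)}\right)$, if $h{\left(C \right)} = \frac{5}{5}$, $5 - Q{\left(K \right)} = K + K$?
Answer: $814$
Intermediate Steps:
$Q{\left(K \right)} = 5 - 2 K$ ($Q{\left(K \right)} = 5 - \left(K + K\right) = 5 - 2 K$)
$h{\left(C \right)} = 1$ ($h{\left(C \right)} = 5 \cdot \frac{1}{5} = 1$)
$f{\left(O,B \right)} = 15 + B$ ($f{\left(O,B \right)} = \left(15 + B\right) + 0 = 15 + B$)
$Q{\left(3 \right)} - \left(-836 + f{\left(h{\left(1 \right)},6 \right)}\right) = \left(5 - 6\right) + \left(836 - \left(15 + 6\right)\right) = \left(5 - 6\right) + \left(836 - 21\right) = -1 + \left(836 - 21\right) = -1 + 815 = 814$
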